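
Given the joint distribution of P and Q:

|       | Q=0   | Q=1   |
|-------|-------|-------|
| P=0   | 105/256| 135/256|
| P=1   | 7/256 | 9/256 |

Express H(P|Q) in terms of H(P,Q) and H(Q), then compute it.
H(P|Q) = H(P,Q) - H(Q)

Marginal P(Q) (column sums):
  P(Q=0) = 105/256 + 7/256 = 7/16
  P(Q=1) = 135/256 + 9/256 = 9/16

H(P,Q) = -[(105/256)·log₂(105/256) + (135/256)·log₂(135/256) + (7/256)·log₂(7/256) + (9/256)·log₂(9/256)]
  = 0.5274 + 0.4868 + 0.1420 + 0.1698
  = 1.3260 bits
H(Q) = -[(7/16)·log₂(7/16) + (9/16)·log₂(9/16)]
  = 0.5218 + 0.4669
  = 0.9887 bits

H(P|Q) = 1.3260 - 0.9887 = 0.3373 bits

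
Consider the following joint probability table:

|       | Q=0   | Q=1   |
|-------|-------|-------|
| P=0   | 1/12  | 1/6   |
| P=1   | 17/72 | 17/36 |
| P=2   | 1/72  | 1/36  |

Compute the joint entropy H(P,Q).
H(P,Q) = -Σ P(P,Q) log₂ P(P,Q), summed over the non-zero cells:
H(P,Q) = -[(1/12)·log₂(1/12) + (1/6)·log₂(1/6) + (17/72)·log₂(17/72) + (17/36)·log₂(17/36) + (1/72)·log₂(1/72) + (1/36)·log₂(1/36)]
  = 0.2987 + 0.4308 + 0.4917 + 0.5112 + 0.0857 + 0.1436
  = 1.9617 bits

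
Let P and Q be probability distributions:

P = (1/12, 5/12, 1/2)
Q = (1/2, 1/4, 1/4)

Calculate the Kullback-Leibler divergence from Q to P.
D(P||Q) = Σ P(i) log₂(P(i)/Q(i))
  i=0: (1/12) × log₂((1/12)/(1/2)) = (1/12) × log₂(1/6) = -0.2154
  i=1: (5/12) × log₂((5/12)/(1/4)) = (5/12) × log₂(5/3) = 0.3071
  i=2: (1/2) × log₂((1/2)/(1/4)) = (1/2) × log₂(2) = 0.5000
D(P||Q) = -0.2154 + 0.3071 + 0.5000
  = 0.5917 bits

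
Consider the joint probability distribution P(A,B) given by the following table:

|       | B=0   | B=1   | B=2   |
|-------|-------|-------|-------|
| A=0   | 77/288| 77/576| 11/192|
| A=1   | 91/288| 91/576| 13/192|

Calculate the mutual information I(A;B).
Marginal P(A) (row sums):
  P(A=0) = 77/288 + 77/576 + 11/192 = 11/24
  P(A=1) = 91/288 + 91/576 + 13/192 = 13/24
Marginal P(B) (column sums):
  P(B=0) = 77/288 + 91/288 = 7/12
  P(B=1) = 77/576 + 91/576 = 7/24
  P(B=2) = 11/192 + 13/192 = 1/8

H(A) = -[(11/24)·log₂(11/24) + (13/24)·log₂(13/24)]
  = 0.5159 + 0.4791
  = 0.9950 bits
H(B) = -[(7/12)·log₂(7/12) + (7/24)·log₂(7/24) + (1/8)·log₂(1/8)]
  = 0.4536 + 0.5185 + 0.3750
  = 1.3471 bits
H(A,B) = -[(77/288)·log₂(77/288) + (77/576)·log₂(77/576) + (11/192)·log₂(11/192) + (91/288)·log₂(91/288) + (91/576)·log₂(91/576) + (13/192)·log₂(13/192)]
  = 0.5088 + 0.3881 + 0.2364 + 0.5252 + 0.4206 + 0.2630
  = 2.3421 bits

I(A;B) = H(A) + H(B) - H(A,B)
  = 0.9950 + 1.3471 - 2.3421
  = 0.0000 bits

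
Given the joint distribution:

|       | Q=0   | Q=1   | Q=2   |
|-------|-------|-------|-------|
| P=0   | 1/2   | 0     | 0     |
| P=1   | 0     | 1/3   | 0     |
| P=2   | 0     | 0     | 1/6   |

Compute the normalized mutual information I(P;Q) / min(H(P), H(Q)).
Marginal P(P) (row sums):
  P(P=0) = 1/2 + 0 + 0 = 1/2
  P(P=1) = 0 + 1/3 + 0 = 1/3
  P(P=2) = 0 + 0 + 1/6 = 1/6
Marginal P(Q) (column sums):
  P(Q=0) = 1/2 + 0 + 0 = 1/2
  P(Q=1) = 0 + 1/3 + 0 = 1/3
  P(Q=2) = 0 + 0 + 1/6 = 1/6

H(P) = -[(1/2)·log₂(1/2) + (1/3)·log₂(1/3) + (1/6)·log₂(1/6)]
  = 0.5000 + 0.5283 + 0.4308
  = 1.4591 bits
H(Q) = -[(1/2)·log₂(1/2) + (1/3)·log₂(1/3) + (1/6)·log₂(1/6)]
  = 0.5000 + 0.5283 + 0.4308
  = 1.4591 bits
H(P,Q) = -[(1/2)·log₂(1/2) + (1/3)·log₂(1/3) + (1/6)·log₂(1/6)]
  = 0.5000 + 0.5283 + 0.4308
  = 1.4591 bits

I(P;Q) = H(P) + H(Q) - H(P,Q)
  = 1.4591 + 1.4591 - 1.4591
  = 1.4591 bits

min(H(P), H(Q)) = min(1.4591, 1.4591) = 1.4591 bits
Normalized MI = 1.4591 / 1.4591 = 1.0000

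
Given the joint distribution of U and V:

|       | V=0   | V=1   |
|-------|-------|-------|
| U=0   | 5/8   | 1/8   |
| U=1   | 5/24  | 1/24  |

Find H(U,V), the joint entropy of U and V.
H(U,V) = -Σ P(U,V) log₂ P(U,V), summed over the non-zero cells:
H(U,V) = -[(5/8)·log₂(5/8) + (1/8)·log₂(1/8) + (5/24)·log₂(5/24) + (1/24)·log₂(1/24)]
  = 0.4238 + 0.3750 + 0.4715 + 0.1910
  = 1.4613 bits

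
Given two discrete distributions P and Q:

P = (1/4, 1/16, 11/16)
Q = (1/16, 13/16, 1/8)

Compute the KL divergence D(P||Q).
D(P||Q) = Σ P(i) log₂(P(i)/Q(i))
  i=0: (1/4) × log₂((1/4)/(1/16)) = (1/4) × log₂(4) = 0.5000
  i=1: (1/16) × log₂((1/16)/(13/16)) = (1/16) × log₂(1/13) = -0.2313
  i=2: (11/16) × log₂((11/16)/(1/8)) = (11/16) × log₂(11/2) = 1.6909
D(P||Q) = 0.5000 - 0.2313 + 1.6909
  = 1.9596 bits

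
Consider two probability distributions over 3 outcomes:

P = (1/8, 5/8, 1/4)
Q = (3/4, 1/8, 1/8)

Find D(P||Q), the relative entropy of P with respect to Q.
D(P||Q) = Σ P(i) log₂(P(i)/Q(i))
  i=0: (1/8) × log₂((1/8)/(3/4)) = (1/8) × log₂(1/6) = -0.3231
  i=1: (5/8) × log₂((5/8)/(1/8)) = (5/8) × log₂(5) = 1.4512
  i=2: (1/4) × log₂((1/4)/(1/8)) = (1/4) × log₂(2) = 0.2500
D(P||Q) = -0.3231 + 1.4512 + 0.2500
  = 1.3781 bits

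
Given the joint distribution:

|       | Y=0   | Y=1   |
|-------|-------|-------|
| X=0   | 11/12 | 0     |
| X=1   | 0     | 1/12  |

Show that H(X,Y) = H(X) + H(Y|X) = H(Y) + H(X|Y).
Marginal P(X) (row sums):
  P(X=0) = 11/12 + 0 = 11/12
  P(X=1) = 0 + 1/12 = 1/12
Marginal P(Y) (column sums):
  P(Y=0) = 11/12 + 0 = 11/12
  P(Y=1) = 0 + 1/12 = 1/12

Decomposition 1: H(X) + H(Y|X)
H(X) = -[(11/12)·log₂(11/12) + (1/12)·log₂(1/12)]
  = 0.1151 + 0.2987
  = 0.4138 bits
H(Y|X) = -Σ P(X,Y)·log₂ P(Y|X), where P(Y|X) = P(X,Y) / P(X)
  (cells with P(X,Y) = 0 contribute 0)
  (X=0,Y=0): P(Y|X) = (11/12)/(11/12) = 1;  -(11/12)·log₂(1) = 0.0000
  (X=1,Y=1): P(Y|X) = (1/12)/(1/12) = 1;  -(1/12)·log₂(1) = 0.0000
H(Y|X) = 0.0000 + 0.0000
  = 0.0000 bits
H(X) + H(Y|X) = 0.4138 + 0.0000 = 0.4138 bits

Decomposition 2: H(Y) + H(X|Y)
H(Y) = -[(11/12)·log₂(11/12) + (1/12)·log₂(1/12)]
  = 0.1151 + 0.2987
  = 0.4138 bits
H(X|Y) = -Σ P(X,Y)·log₂ P(X|Y), where P(X|Y) = P(X,Y) / P(Y)
  (cells with P(X,Y) = 0 contribute 0)
  (X=0,Y=0): P(X|Y) = (11/12)/(11/12) = 1;  -(11/12)·log₂(1) = 0.0000
  (X=1,Y=1): P(X|Y) = (1/12)/(1/12) = 1;  -(1/12)·log₂(1) = 0.0000
H(X|Y) = 0.0000 + 0.0000
  = 0.0000 bits
H(Y) + H(X|Y) = 0.4138 + 0.0000 = 0.4138 bits

Direct computation of the joint entropy:
H(X,Y) = -[(11/12)·log₂(11/12) + (1/12)·log₂(1/12)]
  = 0.1151 + 0.2987
  = 0.4138 bits

All three agree: H(X,Y) = 0.4138 bits ✓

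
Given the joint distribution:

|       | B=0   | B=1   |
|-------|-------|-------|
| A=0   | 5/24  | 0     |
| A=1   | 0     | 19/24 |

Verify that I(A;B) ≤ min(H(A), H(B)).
Marginal P(A) (row sums):
  P(A=0) = 5/24 + 0 = 5/24
  P(A=1) = 0 + 19/24 = 19/24
Marginal P(B) (column sums):
  P(B=0) = 5/24 + 0 = 5/24
  P(B=1) = 0 + 19/24 = 19/24

H(A) = -[(5/24)·log₂(5/24) + (19/24)·log₂(19/24)]
  = 0.4715 + 0.2668
  = 0.7383 bits
H(B) = -[(5/24)·log₂(5/24) + (19/24)·log₂(19/24)]
  = 0.4715 + 0.2668
  = 0.7383 bits
H(A,B) = -[(5/24)·log₂(5/24) + (19/24)·log₂(19/24)]
  = 0.4715 + 0.2668
  = 0.7383 bits

I(A;B) = H(A) + H(B) - H(A,B)
  = 0.7383 + 0.7383 - 0.7383
  = 0.7383 bits

min(H(A), H(B)) = min(0.7383, 0.7383) = 0.7383 bits
Since 0.7383 ≤ 0.7383, the bound is satisfied ✓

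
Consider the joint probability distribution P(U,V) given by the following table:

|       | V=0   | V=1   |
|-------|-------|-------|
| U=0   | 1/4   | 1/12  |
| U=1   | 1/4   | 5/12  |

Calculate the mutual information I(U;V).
Marginal P(U) (row sums):
  P(U=0) = 1/4 + 1/12 = 1/3
  P(U=1) = 1/4 + 5/12 = 2/3
Marginal P(V) (column sums):
  P(V=0) = 1/4 + 1/4 = 1/2
  P(V=1) = 1/12 + 5/12 = 1/2

H(U) = -[(1/3)·log₂(1/3) + (2/3)·log₂(2/3)]
  = 0.5283 + 0.3900
  = 0.9183 bits
H(V) = -[(1/2)·log₂(1/2) + (1/2)·log₂(1/2)]
  = 0.5000 + 0.5000
  = 1.0000 bits
H(U,V) = -[(1/4)·log₂(1/4) + (1/12)·log₂(1/12) + (1/4)·log₂(1/4) + (5/12)·log₂(5/12)]
  = 0.5000 + 0.2987 + 0.5000 + 0.5263
  = 1.8250 bits

I(U;V) = H(U) + H(V) - H(U,V)
  = 0.9183 + 1.0000 - 1.8250
  = 0.0933 bits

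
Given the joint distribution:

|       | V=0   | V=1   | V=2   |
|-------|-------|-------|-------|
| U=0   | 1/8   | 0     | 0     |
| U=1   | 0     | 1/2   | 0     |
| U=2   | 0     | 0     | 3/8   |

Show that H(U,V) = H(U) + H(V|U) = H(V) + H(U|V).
Marginal P(U) (row sums):
  P(U=0) = 1/8 + 0 + 0 = 1/8
  P(U=1) = 0 + 1/2 + 0 = 1/2
  P(U=2) = 0 + 0 + 3/8 = 3/8
Marginal P(V) (column sums):
  P(V=0) = 1/8 + 0 + 0 = 1/8
  P(V=1) = 0 + 1/2 + 0 = 1/2
  P(V=2) = 0 + 0 + 3/8 = 3/8

Decomposition 1: H(U) + H(V|U)
H(U) = -[(1/8)·log₂(1/8) + (1/2)·log₂(1/2) + (3/8)·log₂(3/8)]
  = 0.3750 + 0.5000 + 0.5306
  = 1.4056 bits
H(V|U) = -Σ P(U,V)·log₂ P(V|U), where P(V|U) = P(U,V) / P(U)
  (cells with P(U,V) = 0 contribute 0)
  (U=0,V=0): P(V|U) = (1/8)/(1/8) = 1;  -(1/8)·log₂(1) = 0.0000
  (U=1,V=1): P(V|U) = (1/2)/(1/2) = 1;  -(1/2)·log₂(1) = 0.0000
  (U=2,V=2): P(V|U) = (3/8)/(3/8) = 1;  -(3/8)·log₂(1) = 0.0000
H(V|U) = 0.0000 + 0.0000 + 0.0000
  = 0.0000 bits
H(U) + H(V|U) = 1.4056 + 0.0000 = 1.4056 bits

Decomposition 2: H(V) + H(U|V)
H(V) = -[(1/8)·log₂(1/8) + (1/2)·log₂(1/2) + (3/8)·log₂(3/8)]
  = 0.3750 + 0.5000 + 0.5306
  = 1.4056 bits
H(U|V) = -Σ P(U,V)·log₂ P(U|V), where P(U|V) = P(U,V) / P(V)
  (cells with P(U,V) = 0 contribute 0)
  (U=0,V=0): P(U|V) = (1/8)/(1/8) = 1;  -(1/8)·log₂(1) = 0.0000
  (U=1,V=1): P(U|V) = (1/2)/(1/2) = 1;  -(1/2)·log₂(1) = 0.0000
  (U=2,V=2): P(U|V) = (3/8)/(3/8) = 1;  -(3/8)·log₂(1) = 0.0000
H(U|V) = 0.0000 + 0.0000 + 0.0000
  = 0.0000 bits
H(V) + H(U|V) = 1.4056 + 0.0000 = 1.4056 bits

Direct computation of the joint entropy:
H(U,V) = -[(1/8)·log₂(1/8) + (1/2)·log₂(1/2) + (3/8)·log₂(3/8)]
  = 0.3750 + 0.5000 + 0.5306
  = 1.4056 bits

All three agree: H(U,V) = 1.4056 bits ✓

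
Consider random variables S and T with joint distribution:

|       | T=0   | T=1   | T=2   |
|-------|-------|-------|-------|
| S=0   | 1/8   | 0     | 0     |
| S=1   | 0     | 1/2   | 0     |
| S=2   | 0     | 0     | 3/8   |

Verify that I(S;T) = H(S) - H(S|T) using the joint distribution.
Left side, from I(S;T) = H(S) + H(T) - H(S,T):
Marginal P(S) (row sums):
  P(S=0) = 1/8 + 0 + 0 = 1/8
  P(S=1) = 0 + 1/2 + 0 = 1/2
  P(S=2) = 0 + 0 + 3/8 = 3/8
Marginal P(T) (column sums):
  P(T=0) = 1/8 + 0 + 0 = 1/8
  P(T=1) = 0 + 1/2 + 0 = 1/2
  P(T=2) = 0 + 0 + 3/8 = 3/8

H(S) = -[(1/8)·log₂(1/8) + (1/2)·log₂(1/2) + (3/8)·log₂(3/8)]
  = 0.3750 + 0.5000 + 0.5306
  = 1.4056 bits
H(T) = -[(1/8)·log₂(1/8) + (1/2)·log₂(1/2) + (3/8)·log₂(3/8)]
  = 0.3750 + 0.5000 + 0.5306
  = 1.4056 bits
H(S,T) = -[(1/8)·log₂(1/8) + (1/2)·log₂(1/2) + (3/8)·log₂(3/8)]
  = 0.3750 + 0.5000 + 0.5306
  = 1.4056 bits

I(S;T) = H(S) + H(T) - H(S,T)
  = 1.4056 + 1.4056 - 1.4056
  = 1.4056 bits

Right side, with H(S|T) computed directly from the conditional probabilities:
H(S|T) = -Σ P(S,T)·log₂ P(S|T), where P(S|T) = P(S,T) / P(T)
  (cells with P(S,T) = 0 contribute 0)
  (S=0,T=0): P(S|T) = (1/8)/(1/8) = 1;  -(1/8)·log₂(1) = 0.0000
  (S=1,T=1): P(S|T) = (1/2)/(1/2) = 1;  -(1/2)·log₂(1) = 0.0000
  (S=2,T=2): P(S|T) = (3/8)/(3/8) = 1;  -(3/8)·log₂(1) = 0.0000
H(S|T) = 0.0000 + 0.0000 + 0.0000
  = 0.0000 bits
H(S) - H(S|T) = 1.4056 - 0.0000 = 1.4056 bits

Both sides equal 1.4056 bits, so I(S;T) = H(S) - H(S|T) ✓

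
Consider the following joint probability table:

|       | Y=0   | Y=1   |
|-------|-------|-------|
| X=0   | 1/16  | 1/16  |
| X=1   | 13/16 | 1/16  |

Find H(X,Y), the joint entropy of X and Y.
H(X,Y) = -Σ P(X,Y) log₂ P(X,Y), summed over the non-zero cells:
H(X,Y) = -[(1/16)·log₂(1/16) + (1/16)·log₂(1/16) + (13/16)·log₂(13/16) + (1/16)·log₂(1/16)]
  = 0.2500 + 0.2500 + 0.2434 + 0.2500
  = 0.9934 bits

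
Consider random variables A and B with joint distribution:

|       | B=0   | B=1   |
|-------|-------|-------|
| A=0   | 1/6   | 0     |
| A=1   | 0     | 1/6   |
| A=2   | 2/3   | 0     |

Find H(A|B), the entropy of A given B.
Marginal P(B) (column sums):
  P(B=0) = 1/6 + 0 + 2/3 = 5/6
  P(B=1) = 0 + 1/6 + 0 = 1/6

H(A|B) = -Σ P(A,B)·log₂ P(A|B), where P(A|B) = P(A,B) / P(B)
  (cells with P(A,B) = 0 contribute 0)
  (A=0,B=0): P(A|B) = (1/6)/(5/6) = 1/5;  -(1/6)·log₂(1/5) = 0.3870
  (A=1,B=1): P(A|B) = (1/6)/(1/6) = 1;  -(1/6)·log₂(1) = 0.0000
  (A=2,B=0): P(A|B) = (2/3)/(5/6) = 4/5;  -(2/3)·log₂(4/5) = 0.2146
H(A|B) = 0.3870 + 0.0000 + 0.2146
  = 0.6016 bits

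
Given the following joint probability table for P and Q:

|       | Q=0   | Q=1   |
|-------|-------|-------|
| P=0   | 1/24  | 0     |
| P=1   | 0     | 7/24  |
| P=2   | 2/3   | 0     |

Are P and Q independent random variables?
Marginal P(P) (row sums):
  P(P=0) = 1/24 + 0 = 1/24
  P(P=1) = 0 + 7/24 = 7/24
  P(P=2) = 2/3 + 0 = 2/3
Marginal P(Q) (column sums):
  P(Q=0) = 1/24 + 0 + 2/3 = 17/24
  P(Q=1) = 0 + 7/24 + 0 = 7/24

P and Q are independent iff P(P=i,Q=j) = P(P=i)·P(Q=j) for every cell.
  P(P=0)·P(Q=0) = 1/24 × 17/24 = 17/576, but P(P=0,Q=0) = 1/24 ✗

No, P and Q are not independent. Quantitatively, I(P;Q) > 0:

H(P) = -[(1/24)·log₂(1/24) + (7/24)·log₂(7/24) + (2/3)·log₂(2/3)]
  = 0.1910 + 0.5185 + 0.3900
  = 1.0995 bits
H(Q) = -[(17/24)·log₂(17/24) + (7/24)·log₂(7/24)]
  = 0.3524 + 0.5185
  = 0.8709 bits
H(P,Q) = -[(1/24)·log₂(1/24) + (7/24)·log₂(7/24) + (2/3)·log₂(2/3)]
  = 0.1910 + 0.5185 + 0.3900
  = 1.0995 bits
I(P;Q) = H(P) + H(Q) - H(P,Q) = 1.0995 + 0.8709 - 1.0995 = 0.8709 bits > 0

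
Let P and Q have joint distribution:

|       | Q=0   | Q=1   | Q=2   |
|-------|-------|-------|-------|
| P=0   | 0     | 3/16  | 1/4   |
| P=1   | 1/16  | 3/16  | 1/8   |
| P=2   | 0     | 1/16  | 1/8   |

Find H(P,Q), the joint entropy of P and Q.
H(P,Q) = -Σ P(P,Q) log₂ P(P,Q), summed over the non-zero cells:
H(P,Q) = -[(3/16)·log₂(3/16) + (1/4)·log₂(1/4) + (1/16)·log₂(1/16) + (3/16)·log₂(3/16) + (1/8)·log₂(1/8) + (1/16)·log₂(1/16) + (1/8)·log₂(1/8)]
  = 0.4528 + 0.5000 + 0.2500 + 0.4528 + 0.3750 + 0.2500 + 0.3750
  = 2.6556 bits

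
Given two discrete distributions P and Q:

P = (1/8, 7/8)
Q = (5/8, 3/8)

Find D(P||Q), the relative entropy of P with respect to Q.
D(P||Q) = Σ P(i) log₂(P(i)/Q(i))
  i=0: (1/8) × log₂((1/8)/(5/8)) = (1/8) × log₂(1/5) = -0.2902
  i=1: (7/8) × log₂((7/8)/(3/8)) = (7/8) × log₂(7/3) = 1.0696
D(P||Q) = -0.2902 + 1.0696
  = 0.7794 bits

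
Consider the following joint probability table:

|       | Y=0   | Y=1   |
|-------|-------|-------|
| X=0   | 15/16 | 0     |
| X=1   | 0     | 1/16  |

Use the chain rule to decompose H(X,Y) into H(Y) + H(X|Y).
By the chain rule: H(X,Y) = H(Y) + H(X|Y)

Marginal P(Y) (column sums):
  P(Y=0) = 15/16 + 0 = 15/16
  P(Y=1) = 0 + 1/16 = 1/16
H(Y) = -[(15/16)·log₂(15/16) + (1/16)·log₂(1/16)]
  = 0.0873 + 0.2500
  = 0.3373 bits
H(X|Y) = -Σ P(X,Y)·log₂ P(X|Y), where P(X|Y) = P(X,Y) / P(Y)
  (cells with P(X,Y) = 0 contribute 0)
  (X=0,Y=0): P(X|Y) = (15/16)/(15/16) = 1;  -(15/16)·log₂(1) = 0.0000
  (X=1,Y=1): P(X|Y) = (1/16)/(1/16) = 1;  -(1/16)·log₂(1) = 0.0000
H(X|Y) = 0.0000 + 0.0000
  = 0.0000 bits

H(X,Y) = H(Y) + H(X|Y) = 0.3373 + 0.0000 = 0.3373 bits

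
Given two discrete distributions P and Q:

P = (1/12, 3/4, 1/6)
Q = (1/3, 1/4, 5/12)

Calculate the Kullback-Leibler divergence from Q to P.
D(P||Q) = Σ P(i) log₂(P(i)/Q(i))
  i=0: (1/12) × log₂((1/12)/(1/3)) = (1/12) × log₂(1/4) = -0.1667
  i=1: (3/4) × log₂((3/4)/(1/4)) = (3/4) × log₂(3) = 1.1887
  i=2: (1/6) × log₂((1/6)/(5/12)) = (1/6) × log₂(2/5) = -0.2203
D(P||Q) = -0.1667 + 1.1887 - 0.2203
  = 0.8017 bits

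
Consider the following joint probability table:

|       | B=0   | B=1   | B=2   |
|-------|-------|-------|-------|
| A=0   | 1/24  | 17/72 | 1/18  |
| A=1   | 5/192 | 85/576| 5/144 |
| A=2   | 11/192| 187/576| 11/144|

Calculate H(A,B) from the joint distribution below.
H(A,B) = -Σ P(A,B) log₂ P(A,B), summed over the non-zero cells:
H(A,B) = -[(1/24)·log₂(1/24) + (17/72)·log₂(17/72) + (1/18)·log₂(1/18) + (5/192)·log₂(5/192) + (85/576)·log₂(85/576) + (5/144)·log₂(5/144) + (11/192)·log₂(11/192) + (187/576)·log₂(187/576) + (11/144)·log₂(11/144)]
  = 0.1910 + 0.4917 + 0.2317 + 0.1371 + 0.4074 + 0.1683 + 0.2364 + 0.5269 + 0.2834
  = 2.6739 bits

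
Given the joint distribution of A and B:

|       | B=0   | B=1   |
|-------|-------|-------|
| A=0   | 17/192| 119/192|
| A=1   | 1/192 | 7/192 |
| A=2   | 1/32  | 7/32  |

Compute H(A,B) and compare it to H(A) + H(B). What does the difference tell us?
Marginal P(A) (row sums):
  P(A=0) = 17/192 + 119/192 = 17/24
  P(A=1) = 1/192 + 7/192 = 1/24
  P(A=2) = 1/32 + 7/32 = 1/4
Marginal P(B) (column sums):
  P(B=0) = 17/192 + 1/192 + 1/32 = 1/8
  P(B=1) = 119/192 + 7/192 + 7/32 = 7/8

H(A,B) = -[(17/192)·log₂(17/192) + (119/192)·log₂(119/192) + (1/192)·log₂(1/192) + (7/192)·log₂(7/192) + (1/32)·log₂(1/32) + (7/32)·log₂(7/32)]
  = 0.3097 + 0.4277 + 0.0395 + 0.1742 + 0.1563 + 0.4796
  = 1.5870 bits
H(A) = -[(17/24)·log₂(17/24) + (1/24)·log₂(1/24) + (1/4)·log₂(1/4)]
  = 0.3524 + 0.1910 + 0.5000
  = 1.0434 bits
H(B) = -[(1/8)·log₂(1/8) + (7/8)·log₂(7/8)]
  = 0.3750 + 0.1686
  = 0.5436 bits

H(A) + H(B) = 1.0434 + 0.5436 = 1.5870 bits
Difference: H(A) + H(B) - H(A,B) = 1.5870 - 1.5870 = 0.0000 bits = I(A;B)

The difference is the mutual information; it is 0 here, so A and B are independent (the joint entropy equals the sum of the marginal entropies).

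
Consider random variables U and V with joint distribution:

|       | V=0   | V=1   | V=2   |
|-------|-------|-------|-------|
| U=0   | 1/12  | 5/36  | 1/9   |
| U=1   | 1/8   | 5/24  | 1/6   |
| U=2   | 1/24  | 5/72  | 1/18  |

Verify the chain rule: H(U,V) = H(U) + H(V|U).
Left side:
H(U,V) = -[(1/12)·log₂(1/12) + (5/36)·log₂(5/36) + (1/9)·log₂(1/9) + (1/8)·log₂(1/8) + (5/24)·log₂(5/24) + (1/6)·log₂(1/6) + (1/24)·log₂(1/24) + (5/72)·log₂(5/72) + (1/18)·log₂(1/18)]
  = 0.2987 + 0.3956 + 0.3522 + 0.3750 + 0.4715 + 0.4308 + 0.1910 + 0.2672 + 0.2317
  = 3.0137 bits

Right side:
Marginal P(U) (row sums):
  P(U=0) = 1/12 + 5/36 + 1/9 = 1/3
  P(U=1) = 1/8 + 5/24 + 1/6 = 1/2
  P(U=2) = 1/24 + 5/72 + 1/18 = 1/6
H(U) = -[(1/3)·log₂(1/3) + (1/2)·log₂(1/2) + (1/6)·log₂(1/6)]
  = 0.5283 + 0.5000 + 0.4308
  = 1.4591 bits
H(V|U) = -Σ P(U,V)·log₂ P(V|U), where P(V|U) = P(U,V) / P(U)
  (U=0,V=0): P(V|U) = (1/12)/(1/3) = 1/4;  -(1/12)·log₂(1/4) = 0.1667
  (U=0,V=1): P(V|U) = (5/36)/(1/3) = 5/12;  -(5/36)·log₂(5/12) = 0.1754
  (U=0,V=2): P(V|U) = (1/9)/(1/3) = 1/3;  -(1/9)·log₂(1/3) = 0.1761
  (U=1,V=0): P(V|U) = (1/8)/(1/2) = 1/4;  -(1/8)·log₂(1/4) = 0.2500
  (U=1,V=1): P(V|U) = (5/24)/(1/2) = 5/12;  -(5/24)·log₂(5/12) = 0.2631
  (U=1,V=2): P(V|U) = (1/6)/(1/2) = 1/3;  -(1/6)·log₂(1/3) = 0.2642
  (U=2,V=0): P(V|U) = (1/24)/(1/6) = 1/4;  -(1/24)·log₂(1/4) = 0.0833
  (U=2,V=1): P(V|U) = (5/72)/(1/6) = 5/12;  -(5/72)·log₂(5/12) = 0.0877
  (U=2,V=2): P(V|U) = (1/18)/(1/6) = 1/3;  -(1/18)·log₂(1/3) = 0.0881
H(V|U) = 0.1667 + 0.1754 + 0.1761 + 0.2500 + 0.2631 + 0.2642 + 0.0833 + 0.0877 + 0.0881
  = 1.5546 bits
H(U) + H(V|U) = 1.4591 + 1.5546 = 3.0137 bits

Both sides equal 3.0137 bits, so the chain rule holds ✓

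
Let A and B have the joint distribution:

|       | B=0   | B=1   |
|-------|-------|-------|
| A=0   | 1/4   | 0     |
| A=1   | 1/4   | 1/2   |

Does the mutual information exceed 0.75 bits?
Marginal P(A) (row sums):
  P(A=0) = 1/4 + 0 = 1/4
  P(A=1) = 1/4 + 1/2 = 3/4
Marginal P(B) (column sums):
  P(B=0) = 1/4 + 1/4 = 1/2
  P(B=1) = 0 + 1/2 = 1/2

H(A) = -[(1/4)·log₂(1/4) + (3/4)·log₂(3/4)]
  = 0.5000 + 0.3113
  = 0.8113 bits
H(B) = -[(1/2)·log₂(1/2) + (1/2)·log₂(1/2)]
  = 0.5000 + 0.5000
  = 1.0000 bits
H(A,B) = -[(1/4)·log₂(1/4) + (1/4)·log₂(1/4) + (1/2)·log₂(1/2)]
  = 0.5000 + 0.5000 + 0.5000
  = 1.5000 bits

I(A;B) = H(A) + H(B) - H(A,B)
  = 0.8113 + 1.0000 - 1.5000
  = 0.3113 bits

No. I(A;B) = 0.3113 bits, which is ≤ 0.75 bits.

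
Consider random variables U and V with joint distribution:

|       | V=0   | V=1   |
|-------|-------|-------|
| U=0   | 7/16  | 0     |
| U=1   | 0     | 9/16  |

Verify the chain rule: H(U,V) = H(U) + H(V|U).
Left side:
H(U,V) = -[(7/16)·log₂(7/16) + (9/16)·log₂(9/16)]
  = 0.5218 + 0.4669
  = 0.9887 bits

Right side:
Marginal P(U) (row sums):
  P(U=0) = 7/16 + 0 = 7/16
  P(U=1) = 0 + 9/16 = 9/16
H(U) = -[(7/16)·log₂(7/16) + (9/16)·log₂(9/16)]
  = 0.5218 + 0.4669
  = 0.9887 bits
H(V|U) = -Σ P(U,V)·log₂ P(V|U), where P(V|U) = P(U,V) / P(U)
  (cells with P(U,V) = 0 contribute 0)
  (U=0,V=0): P(V|U) = (7/16)/(7/16) = 1;  -(7/16)·log₂(1) = 0.0000
  (U=1,V=1): P(V|U) = (9/16)/(9/16) = 1;  -(9/16)·log₂(1) = 0.0000
H(V|U) = 0.0000 + 0.0000
  = 0.0000 bits
H(U) + H(V|U) = 0.9887 + 0.0000 = 0.9887 bits

Both sides equal 0.9887 bits, so the chain rule holds ✓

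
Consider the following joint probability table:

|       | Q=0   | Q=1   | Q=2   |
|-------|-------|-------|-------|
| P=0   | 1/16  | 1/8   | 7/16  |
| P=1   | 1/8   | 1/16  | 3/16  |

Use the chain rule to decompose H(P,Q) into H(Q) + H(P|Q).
By the chain rule: H(P,Q) = H(Q) + H(P|Q)

Marginal P(Q) (column sums):
  P(Q=0) = 1/16 + 1/8 = 3/16
  P(Q=1) = 1/8 + 1/16 = 3/16
  P(Q=2) = 7/16 + 3/16 = 5/8
H(Q) = -[(3/16)·log₂(3/16) + (3/16)·log₂(3/16) + (5/8)·log₂(5/8)]
  = 0.4528 + 0.4528 + 0.4238
  = 1.3294 bits
H(P|Q) = -Σ P(P,Q)·log₂ P(P|Q), where P(P|Q) = P(P,Q) / P(Q)
  (P=0,Q=0): P(P|Q) = (1/16)/(3/16) = 1/3;  -(1/16)·log₂(1/3) = 0.0991
  (P=0,Q=1): P(P|Q) = (1/8)/(3/16) = 2/3;  -(1/8)·log₂(2/3) = 0.0731
  (P=0,Q=2): P(P|Q) = (7/16)/(5/8) = 7/10;  -(7/16)·log₂(7/10) = 0.2251
  (P=1,Q=0): P(P|Q) = (1/8)/(3/16) = 2/3;  -(1/8)·log₂(2/3) = 0.0731
  (P=1,Q=1): P(P|Q) = (1/16)/(3/16) = 1/3;  -(1/16)·log₂(1/3) = 0.0991
  (P=1,Q=2): P(P|Q) = (3/16)/(5/8) = 3/10;  -(3/16)·log₂(3/10) = 0.3257
H(P|Q) = 0.0991 + 0.0731 + 0.2251 + 0.0731 + 0.0991 + 0.3257
  = 0.8952 bits

H(P,Q) = H(Q) + H(P|Q) = 1.3294 + 0.8952 = 2.2246 bits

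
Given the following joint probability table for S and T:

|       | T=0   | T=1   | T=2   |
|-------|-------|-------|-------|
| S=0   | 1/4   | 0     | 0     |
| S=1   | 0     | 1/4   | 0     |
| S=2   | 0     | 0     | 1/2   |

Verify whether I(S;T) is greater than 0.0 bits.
Marginal P(S) (row sums):
  P(S=0) = 1/4 + 0 + 0 = 1/4
  P(S=1) = 0 + 1/4 + 0 = 1/4
  P(S=2) = 0 + 0 + 1/2 = 1/2
Marginal P(T) (column sums):
  P(T=0) = 1/4 + 0 + 0 = 1/4
  P(T=1) = 0 + 1/4 + 0 = 1/4
  P(T=2) = 0 + 0 + 1/2 = 1/2

H(S) = -[(1/4)·log₂(1/4) + (1/4)·log₂(1/4) + (1/2)·log₂(1/2)]
  = 0.5000 + 0.5000 + 0.5000
  = 1.5000 bits
H(T) = -[(1/4)·log₂(1/4) + (1/4)·log₂(1/4) + (1/2)·log₂(1/2)]
  = 0.5000 + 0.5000 + 0.5000
  = 1.5000 bits
H(S,T) = -[(1/4)·log₂(1/4) + (1/4)·log₂(1/4) + (1/2)·log₂(1/2)]
  = 0.5000 + 0.5000 + 0.5000
  = 1.5000 bits

I(S;T) = H(S) + H(T) - H(S,T)
  = 1.5000 + 1.5000 - 1.5000
  = 1.5000 bits

Yes. I(S;T) = 1.5000 bits, which is > 0.0 bits.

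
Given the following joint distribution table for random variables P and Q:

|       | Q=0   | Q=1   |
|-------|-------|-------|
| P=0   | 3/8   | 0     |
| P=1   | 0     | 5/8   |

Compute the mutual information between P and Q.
Marginal P(P) (row sums):
  P(P=0) = 3/8 + 0 = 3/8
  P(P=1) = 0 + 5/8 = 5/8
Marginal P(Q) (column sums):
  P(Q=0) = 3/8 + 0 = 3/8
  P(Q=1) = 0 + 5/8 = 5/8

H(P) = -[(3/8)·log₂(3/8) + (5/8)·log₂(5/8)]
  = 0.5306 + 0.4238
  = 0.9544 bits
H(Q) = -[(3/8)·log₂(3/8) + (5/8)·log₂(5/8)]
  = 0.5306 + 0.4238
  = 0.9544 bits
H(P,Q) = -[(3/8)·log₂(3/8) + (5/8)·log₂(5/8)]
  = 0.5306 + 0.4238
  = 0.9544 bits

I(P;Q) = H(P) + H(Q) - H(P,Q)
  = 0.9544 + 0.9544 - 0.9544
  = 0.9544 bits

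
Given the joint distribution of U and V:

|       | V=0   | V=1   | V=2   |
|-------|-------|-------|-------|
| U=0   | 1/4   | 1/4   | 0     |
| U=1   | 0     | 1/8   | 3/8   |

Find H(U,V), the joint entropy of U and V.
H(U,V) = -Σ P(U,V) log₂ P(U,V), summed over the non-zero cells:
H(U,V) = -[(1/4)·log₂(1/4) + (1/4)·log₂(1/4) + (1/8)·log₂(1/8) + (3/8)·log₂(3/8)]
  = 0.5000 + 0.5000 + 0.3750 + 0.5306
  = 1.9056 bits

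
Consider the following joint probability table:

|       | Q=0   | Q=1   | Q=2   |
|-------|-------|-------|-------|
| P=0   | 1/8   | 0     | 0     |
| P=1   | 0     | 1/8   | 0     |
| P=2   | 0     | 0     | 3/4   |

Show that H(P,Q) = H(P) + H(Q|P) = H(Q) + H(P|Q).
Marginal P(P) (row sums):
  P(P=0) = 1/8 + 0 + 0 = 1/8
  P(P=1) = 0 + 1/8 + 0 = 1/8
  P(P=2) = 0 + 0 + 3/4 = 3/4
Marginal P(Q) (column sums):
  P(Q=0) = 1/8 + 0 + 0 = 1/8
  P(Q=1) = 0 + 1/8 + 0 = 1/8
  P(Q=2) = 0 + 0 + 3/4 = 3/4

Decomposition 1: H(P) + H(Q|P)
H(P) = -[(1/8)·log₂(1/8) + (1/8)·log₂(1/8) + (3/4)·log₂(3/4)]
  = 0.3750 + 0.3750 + 0.3113
  = 1.0613 bits
H(Q|P) = -Σ P(P,Q)·log₂ P(Q|P), where P(Q|P) = P(P,Q) / P(P)
  (cells with P(P,Q) = 0 contribute 0)
  (P=0,Q=0): P(Q|P) = (1/8)/(1/8) = 1;  -(1/8)·log₂(1) = 0.0000
  (P=1,Q=1): P(Q|P) = (1/8)/(1/8) = 1;  -(1/8)·log₂(1) = 0.0000
  (P=2,Q=2): P(Q|P) = (3/4)/(3/4) = 1;  -(3/4)·log₂(1) = 0.0000
H(Q|P) = 0.0000 + 0.0000 + 0.0000
  = 0.0000 bits
H(P) + H(Q|P) = 1.0613 + 0.0000 = 1.0613 bits

Decomposition 2: H(Q) + H(P|Q)
H(Q) = -[(1/8)·log₂(1/8) + (1/8)·log₂(1/8) + (3/4)·log₂(3/4)]
  = 0.3750 + 0.3750 + 0.3113
  = 1.0613 bits
H(P|Q) = -Σ P(P,Q)·log₂ P(P|Q), where P(P|Q) = P(P,Q) / P(Q)
  (cells with P(P,Q) = 0 contribute 0)
  (P=0,Q=0): P(P|Q) = (1/8)/(1/8) = 1;  -(1/8)·log₂(1) = 0.0000
  (P=1,Q=1): P(P|Q) = (1/8)/(1/8) = 1;  -(1/8)·log₂(1) = 0.0000
  (P=2,Q=2): P(P|Q) = (3/4)/(3/4) = 1;  -(3/4)·log₂(1) = 0.0000
H(P|Q) = 0.0000 + 0.0000 + 0.0000
  = 0.0000 bits
H(Q) + H(P|Q) = 1.0613 + 0.0000 = 1.0613 bits

Direct computation of the joint entropy:
H(P,Q) = -[(1/8)·log₂(1/8) + (1/8)·log₂(1/8) + (3/4)·log₂(3/4)]
  = 0.3750 + 0.3750 + 0.3113
  = 1.0613 bits

All three agree: H(P,Q) = 1.0613 bits ✓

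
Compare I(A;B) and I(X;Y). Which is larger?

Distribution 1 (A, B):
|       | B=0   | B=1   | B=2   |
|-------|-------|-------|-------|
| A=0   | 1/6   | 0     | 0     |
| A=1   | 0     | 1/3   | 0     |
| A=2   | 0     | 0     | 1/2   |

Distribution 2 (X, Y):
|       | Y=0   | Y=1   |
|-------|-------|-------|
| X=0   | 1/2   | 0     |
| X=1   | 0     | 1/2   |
Distribution 1 (A, B):
Marginal P(A) (row sums):
  P(A=0) = 1/6 + 0 + 0 = 1/6
  P(A=1) = 0 + 1/3 + 0 = 1/3
  P(A=2) = 0 + 0 + 1/2 = 1/2
Marginal P(B) (column sums):
  P(B=0) = 1/6 + 0 + 0 = 1/6
  P(B=1) = 0 + 1/3 + 0 = 1/3
  P(B=2) = 0 + 0 + 1/2 = 1/2

H(A) = -[(1/6)·log₂(1/6) + (1/3)·log₂(1/3) + (1/2)·log₂(1/2)]
  = 0.4308 + 0.5283 + 0.5000
  = 1.4591 bits
H(B) = -[(1/6)·log₂(1/6) + (1/3)·log₂(1/3) + (1/2)·log₂(1/2)]
  = 0.4308 + 0.5283 + 0.5000
  = 1.4591 bits
H(A,B) = -[(1/6)·log₂(1/6) + (1/3)·log₂(1/3) + (1/2)·log₂(1/2)]
  = 0.4308 + 0.5283 + 0.5000
  = 1.4591 bits

I(A;B) = H(A) + H(B) - H(A,B)
  = 1.4591 + 1.4591 - 1.4591
  = 1.4591 bits

Distribution 2 (X, Y):
Marginal P(X) (row sums):
  P(X=0) = 1/2 + 0 = 1/2
  P(X=1) = 0 + 1/2 = 1/2
Marginal P(Y) (column sums):
  P(Y=0) = 1/2 + 0 = 1/2
  P(Y=1) = 0 + 1/2 = 1/2

H(X) = -[(1/2)·log₂(1/2) + (1/2)·log₂(1/2)]
  = 0.5000 + 0.5000
  = 1.0000 bits
H(Y) = -[(1/2)·log₂(1/2) + (1/2)·log₂(1/2)]
  = 0.5000 + 0.5000
  = 1.0000 bits
H(X,Y) = -[(1/2)·log₂(1/2) + (1/2)·log₂(1/2)]
  = 0.5000 + 0.5000
  = 1.0000 bits

I(X;Y) = H(X) + H(Y) - H(X,Y)
  = 1.0000 + 1.0000 - 1.0000
  = 1.0000 bits

I(A;B) = 1.4591 bits > I(X;Y) = 1.0000 bits, so (A, B) has the higher mutual information (stronger dependence).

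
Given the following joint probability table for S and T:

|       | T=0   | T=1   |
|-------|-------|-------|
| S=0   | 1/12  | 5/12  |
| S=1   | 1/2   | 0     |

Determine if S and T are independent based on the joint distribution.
Marginal P(S) (row sums):
  P(S=0) = 1/12 + 5/12 = 1/2
  P(S=1) = 1/2 + 0 = 1/2
Marginal P(T) (column sums):
  P(T=0) = 1/12 + 1/2 = 7/12
  P(T=1) = 5/12 + 0 = 5/12

S and T are independent iff P(S=i,T=j) = P(S=i)·P(T=j) for every cell.
  P(S=0)·P(T=0) = 1/2 × 7/12 = 7/24, but P(S=0,T=0) = 1/12 ✗

No, S and T are not independent. Quantitatively, I(S;T) > 0:

H(S) = -[(1/2)·log₂(1/2) + (1/2)·log₂(1/2)]
  = 0.5000 + 0.5000
  = 1.0000 bits
H(T) = -[(7/12)·log₂(7/12) + (5/12)·log₂(5/12)]
  = 0.4536 + 0.5263
  = 0.9799 bits
H(S,T) = -[(1/12)·log₂(1/12) + (5/12)·log₂(5/12) + (1/2)·log₂(1/2)]
  = 0.2987 + 0.5263 + 0.5000
  = 1.3250 bits
I(S;T) = H(S) + H(T) - H(S,T) = 1.0000 + 0.9799 - 1.3250 = 0.6549 bits > 0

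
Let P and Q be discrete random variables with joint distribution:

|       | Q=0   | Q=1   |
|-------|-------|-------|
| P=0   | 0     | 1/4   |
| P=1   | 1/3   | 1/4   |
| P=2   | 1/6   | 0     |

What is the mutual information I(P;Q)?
Marginal P(P) (row sums):
  P(P=0) = 0 + 1/4 = 1/4
  P(P=1) = 1/3 + 1/4 = 7/12
  P(P=2) = 1/6 + 0 = 1/6
Marginal P(Q) (column sums):
  P(Q=0) = 0 + 1/3 + 1/6 = 1/2
  P(Q=1) = 1/4 + 1/4 + 0 = 1/2

H(P) = -[(1/4)·log₂(1/4) + (7/12)·log₂(7/12) + (1/6)·log₂(1/6)]
  = 0.5000 + 0.4536 + 0.4308
  = 1.3844 bits
H(Q) = -[(1/2)·log₂(1/2) + (1/2)·log₂(1/2)]
  = 0.5000 + 0.5000
  = 1.0000 bits
H(P,Q) = -[(1/4)·log₂(1/4) + (1/3)·log₂(1/3) + (1/4)·log₂(1/4) + (1/6)·log₂(1/6)]
  = 0.5000 + 0.5283 + 0.5000 + 0.4308
  = 1.9591 bits

I(P;Q) = H(P) + H(Q) - H(P,Q)
  = 1.3844 + 1.0000 - 1.9591
  = 0.4253 bits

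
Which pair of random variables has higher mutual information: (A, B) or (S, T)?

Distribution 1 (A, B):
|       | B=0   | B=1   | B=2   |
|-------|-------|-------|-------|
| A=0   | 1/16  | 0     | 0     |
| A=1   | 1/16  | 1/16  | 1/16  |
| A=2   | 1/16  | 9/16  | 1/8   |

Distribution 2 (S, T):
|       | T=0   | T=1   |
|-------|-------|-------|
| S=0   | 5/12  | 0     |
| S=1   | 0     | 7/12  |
Distribution 1 (A, B):
Marginal P(A) (row sums):
  P(A=0) = 1/16 + 0 + 0 = 1/16
  P(A=1) = 1/16 + 1/16 + 1/16 = 3/16
  P(A=2) = 1/16 + 9/16 + 1/8 = 3/4
Marginal P(B) (column sums):
  P(B=0) = 1/16 + 1/16 + 1/16 = 3/16
  P(B=1) = 0 + 1/16 + 9/16 = 5/8
  P(B=2) = 0 + 1/16 + 1/8 = 3/16

H(A) = -[(1/16)·log₂(1/16) + (3/16)·log₂(3/16) + (3/4)·log₂(3/4)]
  = 0.2500 + 0.4528 + 0.3113
  = 1.0141 bits
H(B) = -[(3/16)·log₂(3/16) + (5/8)·log₂(5/8) + (3/16)·log₂(3/16)]
  = 0.4528 + 0.4238 + 0.4528
  = 1.3294 bits
H(A,B) = -[(1/16)·log₂(1/16) + (1/16)·log₂(1/16) + (1/16)·log₂(1/16) + (1/16)·log₂(1/16) + (1/16)·log₂(1/16) + (9/16)·log₂(9/16) + (1/8)·log₂(1/8)]
  = 0.2500 + 0.2500 + 0.2500 + 0.2500 + 0.2500 + 0.4669 + 0.3750
  = 2.0919 bits

I(A;B) = H(A) + H(B) - H(A,B)
  = 1.0141 + 1.3294 - 2.0919
  = 0.2516 bits

Distribution 2 (S, T):
Marginal P(S) (row sums):
  P(S=0) = 5/12 + 0 = 5/12
  P(S=1) = 0 + 7/12 = 7/12
Marginal P(T) (column sums):
  P(T=0) = 5/12 + 0 = 5/12
  P(T=1) = 0 + 7/12 = 7/12

H(S) = -[(5/12)·log₂(5/12) + (7/12)·log₂(7/12)]
  = 0.5263 + 0.4536
  = 0.9799 bits
H(T) = -[(5/12)·log₂(5/12) + (7/12)·log₂(7/12)]
  = 0.5263 + 0.4536
  = 0.9799 bits
H(S,T) = -[(5/12)·log₂(5/12) + (7/12)·log₂(7/12)]
  = 0.5263 + 0.4536
  = 0.9799 bits

I(S;T) = H(S) + H(T) - H(S,T)
  = 0.9799 + 0.9799 - 0.9799
  = 0.9799 bits

I(S;T) = 0.9799 bits > I(A;B) = 0.2516 bits, so (S, T) has the higher mutual information (stronger dependence).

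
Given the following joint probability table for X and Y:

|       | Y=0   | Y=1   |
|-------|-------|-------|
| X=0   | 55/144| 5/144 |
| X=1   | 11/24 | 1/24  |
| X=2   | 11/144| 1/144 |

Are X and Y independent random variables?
Marginal P(X) (row sums):
  P(X=0) = 55/144 + 5/144 = 5/12
  P(X=1) = 11/24 + 1/24 = 1/2
  P(X=2) = 11/144 + 1/144 = 1/12
Marginal P(Y) (column sums):
  P(Y=0) = 55/144 + 11/24 + 11/144 = 11/12
  P(Y=1) = 5/144 + 1/24 + 1/144 = 1/12

X and Y are independent iff P(X=i,Y=j) = P(X=i)·P(Y=j) for every cell.
  P(X=0)·P(Y=0) = 5/12 × 11/12 = 55/144 = P(X=0,Y=0) ✓
  P(X=0)·P(Y=1) = 5/12 × 1/12 = 5/144 = P(X=0,Y=1) ✓
  P(X=1)·P(Y=0) = 1/2 × 11/12 = 11/24 = P(X=1,Y=0) ✓
  P(X=1)·P(Y=1) = 1/2 × 1/12 = 1/24 = P(X=1,Y=1) ✓
  P(X=2)·P(Y=0) = 1/12 × 11/12 = 11/144 = P(X=2,Y=0) ✓
  P(X=2)·P(Y=1) = 1/12 × 1/12 = 1/144 = P(X=2,Y=1) ✓

Yes, X and Y are independent: every cell factors, so I(X;Y) = 0 bits.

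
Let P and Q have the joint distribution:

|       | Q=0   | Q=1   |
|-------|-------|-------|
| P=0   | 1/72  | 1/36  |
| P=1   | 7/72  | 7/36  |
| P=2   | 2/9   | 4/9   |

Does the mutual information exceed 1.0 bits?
Marginal P(P) (row sums):
  P(P=0) = 1/72 + 1/36 = 1/24
  P(P=1) = 7/72 + 7/36 = 7/24
  P(P=2) = 2/9 + 4/9 = 2/3
Marginal P(Q) (column sums):
  P(Q=0) = 1/72 + 7/72 + 2/9 = 1/3
  P(Q=1) = 1/36 + 7/36 + 4/9 = 2/3

H(P) = -[(1/24)·log₂(1/24) + (7/24)·log₂(7/24) + (2/3)·log₂(2/3)]
  = 0.1910 + 0.5185 + 0.3900
  = 1.0995 bits
H(Q) = -[(1/3)·log₂(1/3) + (2/3)·log₂(2/3)]
  = 0.5283 + 0.3900
  = 0.9183 bits
H(P,Q) = -[(1/72)·log₂(1/72) + (1/36)·log₂(1/36) + (7/72)·log₂(7/72) + (7/36)·log₂(7/36) + (2/9)·log₂(2/9) + (4/9)·log₂(4/9)]
  = 0.0857 + 0.1436 + 0.3269 + 0.4594 + 0.4822 + 0.5200
  = 2.0178 bits

I(P;Q) = H(P) + H(Q) - H(P,Q)
  = 1.0995 + 0.9183 - 2.0178
  = 0.0000 bits

No. I(P;Q) = 0.0000 bits, which is ≤ 1.0 bits.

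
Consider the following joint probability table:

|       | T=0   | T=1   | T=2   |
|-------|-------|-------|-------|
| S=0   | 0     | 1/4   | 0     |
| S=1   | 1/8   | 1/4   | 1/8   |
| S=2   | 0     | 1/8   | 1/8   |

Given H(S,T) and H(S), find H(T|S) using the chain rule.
From the chain rule: H(S,T) = H(S) + H(T|S)
Therefore: H(T|S) = H(S,T) - H(S)

H(S,T) = -[(1/4)·log₂(1/4) + (1/8)·log₂(1/8) + (1/4)·log₂(1/4) + (1/8)·log₂(1/8) + (1/8)·log₂(1/8) + (1/8)·log₂(1/8)]
  = 0.5000 + 0.3750 + 0.5000 + 0.3750 + 0.3750 + 0.3750
  = 2.5000 bits
Marginal P(S) (row sums):
  P(S=0) = 0 + 1/4 + 0 = 1/4
  P(S=1) = 1/8 + 1/4 + 1/8 = 1/2
  P(S=2) = 0 + 1/8 + 1/8 = 1/4
H(S) = -[(1/4)·log₂(1/4) + (1/2)·log₂(1/2) + (1/4)·log₂(1/4)]
  = 0.5000 + 0.5000 + 0.5000
  = 1.5000 bits

H(T|S) = 2.5000 - 1.5000 = 1.0000 bits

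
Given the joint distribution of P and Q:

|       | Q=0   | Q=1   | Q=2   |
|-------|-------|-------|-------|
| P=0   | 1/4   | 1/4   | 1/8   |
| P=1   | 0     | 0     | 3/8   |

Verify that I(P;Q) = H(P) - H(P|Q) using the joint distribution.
Left side, from I(P;Q) = H(P) + H(Q) - H(P,Q):
Marginal P(P) (row sums):
  P(P=0) = 1/4 + 1/4 + 1/8 = 5/8
  P(P=1) = 0 + 0 + 3/8 = 3/8
Marginal P(Q) (column sums):
  P(Q=0) = 1/4 + 0 = 1/4
  P(Q=1) = 1/4 + 0 = 1/4
  P(Q=2) = 1/8 + 3/8 = 1/2

H(P) = -[(5/8)·log₂(5/8) + (3/8)·log₂(3/8)]
  = 0.4238 + 0.5306
  = 0.9544 bits
H(Q) = -[(1/4)·log₂(1/4) + (1/4)·log₂(1/4) + (1/2)·log₂(1/2)]
  = 0.5000 + 0.5000 + 0.5000
  = 1.5000 bits
H(P,Q) = -[(1/4)·log₂(1/4) + (1/4)·log₂(1/4) + (1/8)·log₂(1/8) + (3/8)·log₂(3/8)]
  = 0.5000 + 0.5000 + 0.3750 + 0.5306
  = 1.9056 bits

I(P;Q) = H(P) + H(Q) - H(P,Q)
  = 0.9544 + 1.5000 - 1.9056
  = 0.5488 bits

Right side, with H(P|Q) computed directly from the conditional probabilities:
H(P|Q) = -Σ P(P,Q)·log₂ P(P|Q), where P(P|Q) = P(P,Q) / P(Q)
  (cells with P(P,Q) = 0 contribute 0)
  (P=0,Q=0): P(P|Q) = (1/4)/(1/4) = 1;  -(1/4)·log₂(1) = 0.0000
  (P=0,Q=1): P(P|Q) = (1/4)/(1/4) = 1;  -(1/4)·log₂(1) = 0.0000
  (P=0,Q=2): P(P|Q) = (1/8)/(1/2) = 1/4;  -(1/8)·log₂(1/4) = 0.2500
  (P=1,Q=2): P(P|Q) = (3/8)/(1/2) = 3/4;  -(3/8)·log₂(3/4) = 0.1556
H(P|Q) = 0.0000 + 0.0000 + 0.2500 + 0.1556
  = 0.4056 bits
H(P) - H(P|Q) = 0.9544 - 0.4056 = 0.5488 bits

Both sides equal 0.5488 bits, so I(P;Q) = H(P) - H(P|Q) ✓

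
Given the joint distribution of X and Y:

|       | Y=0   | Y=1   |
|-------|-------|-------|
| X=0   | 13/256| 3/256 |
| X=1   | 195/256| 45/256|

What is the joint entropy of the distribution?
H(X,Y) = -Σ P(X,Y) log₂ P(X,Y), summed over the non-zero cells:
H(X,Y) = -[(13/256)·log₂(13/256) + (3/256)·log₂(3/256) + (195/256)·log₂(195/256) + (45/256)·log₂(45/256)]
  = 0.2183 + 0.0752 + 0.2991 + 0.4409
  = 1.0335 bits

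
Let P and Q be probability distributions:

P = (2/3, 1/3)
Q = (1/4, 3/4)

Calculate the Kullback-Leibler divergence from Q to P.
D(P||Q) = Σ P(i) log₂(P(i)/Q(i))
  i=0: (2/3) × log₂((2/3)/(1/4)) = (2/3) × log₂(8/3) = 0.9434
  i=1: (1/3) × log₂((1/3)/(3/4)) = (1/3) × log₂(4/9) = -0.3900
D(P||Q) = 0.9434 - 0.3900
  = 0.5534 bits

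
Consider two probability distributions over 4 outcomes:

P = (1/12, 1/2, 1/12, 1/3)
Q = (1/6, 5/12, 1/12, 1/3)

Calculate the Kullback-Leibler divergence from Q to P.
D(P||Q) = Σ P(i) log₂(P(i)/Q(i))
  i=0: (1/12) × log₂((1/12)/(1/6)) = (1/12) × log₂(1/2) = -0.0833
  i=1: (1/2) × log₂((1/2)/(5/12)) = (1/2) × log₂(6/5) = 0.1315
  i=2: (1/12) × log₂((1/12)/(1/12)) = (1/12) × log₂(1) = 0.0000
  i=3: (1/3) × log₂((1/3)/(1/3)) = (1/3) × log₂(1) = 0.0000
D(P||Q) = -0.0833 + 0.1315 + 0.0000 + 0.0000
  = 0.0482 bits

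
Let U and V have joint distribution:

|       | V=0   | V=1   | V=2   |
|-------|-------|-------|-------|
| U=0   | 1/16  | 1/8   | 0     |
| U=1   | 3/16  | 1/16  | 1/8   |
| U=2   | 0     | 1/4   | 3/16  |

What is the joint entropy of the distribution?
H(U,V) = -Σ P(U,V) log₂ P(U,V), summed over the non-zero cells:
H(U,V) = -[(1/16)·log₂(1/16) + (1/8)·log₂(1/8) + (3/16)·log₂(3/16) + (1/16)·log₂(1/16) + (1/8)·log₂(1/8) + (1/4)·log₂(1/4) + (3/16)·log₂(3/16)]
  = 0.2500 + 0.3750 + 0.4528 + 0.2500 + 0.3750 + 0.5000 + 0.4528
  = 2.6556 bits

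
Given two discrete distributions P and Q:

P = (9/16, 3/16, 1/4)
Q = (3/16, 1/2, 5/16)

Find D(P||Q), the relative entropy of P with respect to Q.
D(P||Q) = Σ P(i) log₂(P(i)/Q(i))
  i=0: (9/16) × log₂((9/16)/(3/16)) = (9/16) × log₂(3) = 0.8915
  i=1: (3/16) × log₂((3/16)/(1/2)) = (3/16) × log₂(3/8) = -0.2653
  i=2: (1/4) × log₂((1/4)/(5/16)) = (1/4) × log₂(4/5) = -0.0805
D(P||Q) = 0.8915 - 0.2653 - 0.0805
  = 0.5457 bits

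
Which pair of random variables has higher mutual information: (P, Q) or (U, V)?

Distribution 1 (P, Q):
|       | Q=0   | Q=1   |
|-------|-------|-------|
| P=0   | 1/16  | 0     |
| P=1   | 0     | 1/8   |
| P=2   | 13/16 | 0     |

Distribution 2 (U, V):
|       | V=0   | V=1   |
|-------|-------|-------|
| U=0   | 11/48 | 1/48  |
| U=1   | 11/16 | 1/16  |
Distribution 1 (P, Q):
Marginal P(P) (row sums):
  P(P=0) = 1/16 + 0 = 1/16
  P(P=1) = 0 + 1/8 = 1/8
  P(P=2) = 13/16 + 0 = 13/16
Marginal P(Q) (column sums):
  P(Q=0) = 1/16 + 0 + 13/16 = 7/8
  P(Q=1) = 0 + 1/8 + 0 = 1/8

H(P) = -[(1/16)·log₂(1/16) + (1/8)·log₂(1/8) + (13/16)·log₂(13/16)]
  = 0.2500 + 0.3750 + 0.2434
  = 0.8684 bits
H(Q) = -[(7/8)·log₂(7/8) + (1/8)·log₂(1/8)]
  = 0.1686 + 0.3750
  = 0.5436 bits
H(P,Q) = -[(1/16)·log₂(1/16) + (1/8)·log₂(1/8) + (13/16)·log₂(13/16)]
  = 0.2500 + 0.3750 + 0.2434
  = 0.8684 bits

I(P;Q) = H(P) + H(Q) - H(P,Q)
  = 0.8684 + 0.5436 - 0.8684
  = 0.5436 bits

Distribution 2 (U, V):
Marginal P(U) (row sums):
  P(U=0) = 11/48 + 1/48 = 1/4
  P(U=1) = 11/16 + 1/16 = 3/4
Marginal P(V) (column sums):
  P(V=0) = 11/48 + 11/16 = 11/12
  P(V=1) = 1/48 + 1/16 = 1/12

H(U) = -[(1/4)·log₂(1/4) + (3/4)·log₂(3/4)]
  = 0.5000 + 0.3113
  = 0.8113 bits
H(V) = -[(11/12)·log₂(11/12) + (1/12)·log₂(1/12)]
  = 0.1151 + 0.2987
  = 0.4138 bits
H(U,V) = -[(11/48)·log₂(11/48) + (1/48)·log₂(1/48) + (11/16)·log₂(11/16) + (1/16)·log₂(1/16)]
  = 0.4871 + 0.1164 + 0.3716 + 0.2500
  = 1.2251 bits

I(U;V) = H(U) + H(V) - H(U,V)
  = 0.8113 + 0.4138 - 1.2251
  = 0.0000 bits

I(P;Q) = 0.5436 bits > I(U;V) = 0.0000 bits, so (P, Q) has the higher mutual information (stronger dependence).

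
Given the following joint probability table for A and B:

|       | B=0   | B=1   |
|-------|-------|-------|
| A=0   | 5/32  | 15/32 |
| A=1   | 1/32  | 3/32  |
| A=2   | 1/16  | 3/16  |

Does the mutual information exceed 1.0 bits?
Marginal P(A) (row sums):
  P(A=0) = 5/32 + 15/32 = 5/8
  P(A=1) = 1/32 + 3/32 = 1/8
  P(A=2) = 1/16 + 3/16 = 1/4
Marginal P(B) (column sums):
  P(B=0) = 5/32 + 1/32 + 1/16 = 1/4
  P(B=1) = 15/32 + 3/32 + 3/16 = 3/4

H(A) = -[(5/8)·log₂(5/8) + (1/8)·log₂(1/8) + (1/4)·log₂(1/4)]
  = 0.4238 + 0.3750 + 0.5000
  = 1.2988 bits
H(B) = -[(1/4)·log₂(1/4) + (3/4)·log₂(3/4)]
  = 0.5000 + 0.3113
  = 0.8113 bits
H(A,B) = -[(5/32)·log₂(5/32) + (15/32)·log₂(15/32) + (1/32)·log₂(1/32) + (3/32)·log₂(3/32) + (1/16)·log₂(1/16) + (3/16)·log₂(3/16)]
  = 0.4184 + 0.5124 + 0.1563 + 0.3202 + 0.2500 + 0.4528
  = 2.1101 bits

I(A;B) = H(A) + H(B) - H(A,B)
  = 1.2988 + 0.8113 - 2.1101
  = 0.0000 bits

No. I(A;B) = 0.0000 bits, which is ≤ 1.0 bits.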